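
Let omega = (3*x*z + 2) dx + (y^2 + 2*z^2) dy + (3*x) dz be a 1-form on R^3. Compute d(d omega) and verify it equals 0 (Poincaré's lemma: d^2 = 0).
d(d omega) = 0

Step 1: d omega = sum_{i<j} (∂f_j/∂x_i - ∂f_i/∂x_j) dx_i ∧ dx_j:
  coeff of dx ∧ dy: 0
  coeff of dx ∧ dz: 3 - 3*x
  coeff of dy ∧ dz: -4*z
Step 2: Apply d again to each 2-form coefficient. The only possible 3-form in R^3 is dx ∧ dy ∧ dz, with coefficient
  ∂(coeff of dy∧dz)/∂x - ∂(coeff of dx∧dz)/∂y + ∂(coeff of dx∧dy)/∂z
  = ∂/∂x (-4*z) - ∂/∂y (3 - 3*x) + ∂/∂z (0).
Each of these terms simplifies to sums of mixed partials that cancel in pairs. The result is 0 (by equality of mixed partials for smooth functions — Schwarz / Clairaut).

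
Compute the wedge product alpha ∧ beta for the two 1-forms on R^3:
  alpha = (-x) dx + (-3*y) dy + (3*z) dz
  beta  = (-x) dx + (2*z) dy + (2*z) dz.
alpha ∧ beta = (-x*(3*y + 2*z)) dx ∧ dy + (x*z) dx ∧ dz + (-6*z*(y + z)) dy ∧ dz

Distribute the wedge, using dx_i ∧ dx_j = -dx_j ∧ dx_i and dx_i ∧ dx_i = 0. For each pair (i, j) with i < j, the coefficient of dx_i ∧ dx_j in alpha ∧ beta is (alpha_i * beta_j - alpha_j * beta_i). Collecting: alpha ∧ beta = (-x*(3*y + 2*z)) dx ∧ dy + (x*z) dx ∧ dz + (-6*z*(y + z)) dy ∧ dz.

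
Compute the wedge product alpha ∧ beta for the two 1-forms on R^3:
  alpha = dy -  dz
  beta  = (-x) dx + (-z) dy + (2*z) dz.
alpha ∧ beta = (x) dx ∧ dy + (z) dy ∧ dz + (-x) dx ∧ dz

Distribute the wedge, using dx_i ∧ dx_j = -dx_j ∧ dx_i and dx_i ∧ dx_i = 0. For each pair (i, j) with i < j, the coefficient of dx_i ∧ dx_j in alpha ∧ beta is (alpha_i * beta_j - alpha_j * beta_i). Collecting: alpha ∧ beta = (x) dx ∧ dy + (z) dy ∧ dz + (-x) dx ∧ dz.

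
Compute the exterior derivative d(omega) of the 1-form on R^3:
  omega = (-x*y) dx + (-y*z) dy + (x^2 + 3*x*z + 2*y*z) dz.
d(omega) = (x) dx ∧ dy + (2*x + 3*z) dx ∧ dz + (y + 2*z) dy ∧ dz

For a 1-form omega = sum_i f_i dx_i, the exterior derivative is
  d(omega) = sum_{i < j} (∂f_j/∂x_i - ∂f_i/∂x_j) dx_i ∧ dx_j.
  coefficient of dx ∧ dy: ∂f_2/∂x - ∂f_1/∂y = ∂(-y*z)/∂x - ∂(-x*y)/∂y = x
  coefficient of dx ∧ dz: ∂f_3/∂x - ∂f_1/∂z = ∂(x^2 + 3*x*z + 2*y*z)/∂x - ∂(-x*y)/∂z = 2*x + 3*z
  coefficient of dy ∧ dz: ∂f_3/∂y - ∂f_2/∂z = ∂(x^2 + 3*x*z + 2*y*z)/∂y - ∂(-y*z)/∂z = y + 2*z
Assembling: d(omega) = (x) dx ∧ dy + (2*x + 3*z) dx ∧ dz + (y + 2*z) dy ∧ dz.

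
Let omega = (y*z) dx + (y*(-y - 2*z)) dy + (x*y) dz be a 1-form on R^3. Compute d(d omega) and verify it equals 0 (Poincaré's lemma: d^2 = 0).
d(d omega) = 0

Step 1: d omega = sum_{i<j} (∂f_j/∂x_i - ∂f_i/∂x_j) dx_i ∧ dx_j:
  coeff of dx ∧ dy: -z
  coeff of dx ∧ dz: 0
  coeff of dy ∧ dz: x + 2*y
Step 2: Apply d again to each 2-form coefficient. The only possible 3-form in R^3 is dx ∧ dy ∧ dz, with coefficient
  ∂(coeff of dy∧dz)/∂x - ∂(coeff of dx∧dz)/∂y + ∂(coeff of dx∧dy)/∂z
  = ∂/∂x (x + 2*y) - ∂/∂y (0) + ∂/∂z (-z).
Each of these terms simplifies to sums of mixed partials that cancel in pairs. The result is 0 (by equality of mixed partials for smooth functions — Schwarz / Clairaut).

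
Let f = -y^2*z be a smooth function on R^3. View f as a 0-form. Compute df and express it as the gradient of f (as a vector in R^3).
df = (0) dx + (-2*y*z) dy + (-y^2) dz; grad f = (0, -2*y*z, -y^2)

For a 0-form f, d f = (∂f/∂x) dx + (∂f/∂y) dy + (∂f/∂z) dz. The components of the vector representation are exactly the entries of grad f in Cartesian coordinates:
  ∂f/∂x = 0
  ∂f/∂y = -2*y*z
  ∂f/∂z = -y^2.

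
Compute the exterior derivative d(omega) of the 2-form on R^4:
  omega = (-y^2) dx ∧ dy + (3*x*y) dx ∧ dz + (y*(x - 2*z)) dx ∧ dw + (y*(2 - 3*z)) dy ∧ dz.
d(omega) = (-3*x) dx ∧ dy ∧ dz + (-x + 2*z) dx ∧ dy ∧ dw + (2*y) dx ∧ dz ∧ dw

For a 2-form omega = sum_{i<j} g_{ij} dx_i ∧ dx_j, the exterior derivative is
  d(omega) = sum_{i<j} d(g_{ij}) ∧ dx_i ∧ dx_j = sum_{i<j, k} (∂g_{ij}/∂x_k) dx_k ∧ dx_i ∧ dx_j.
Expand each term, using dx_k ∧ dx_i ∧ dx_j = sgn(permutation) dx_{(a)} ∧ dx_{(b)} ∧ dx_{(c)} with (a < b < c) sorted:
  d(3*x*y) includes (∂/∂y)(3*x*y) dy = (3*x) dy, which multiplied by dx ∧ dz gives (-3*x) dx ∧ dy ∧ dz
  d(y*(x - 2*z)) includes (∂/∂y)(y*(x - 2*z)) dy = (x - 2*z) dy, which multiplied by dx ∧ dw gives (-x + 2*z) dx ∧ dy ∧ dw
  d(y*(x - 2*z)) includes (∂/∂z)(y*(x - 2*z)) dz = (-2*y) dz, which multiplied by dx ∧ dw gives (2*y) dx ∧ dz ∧ dw
Collecting like 3-forms: d(omega) = (-3*x) dx ∧ dy ∧ dz + (-x + 2*z) dx ∧ dy ∧ dw + (2*y) dx ∧ dz ∧ dw.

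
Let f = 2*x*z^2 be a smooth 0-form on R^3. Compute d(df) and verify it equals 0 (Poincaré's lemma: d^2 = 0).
d(df) = 0

Step 1: df = sum_i (∂f/∂x_i) dx_i = (2*z^2) dx + (0) dy + (4*x*z) dz.
Step 2: Apply d again. Using the 1-form formula, the coefficient of dx ∧ dy in d(df) is ∂^2 f/∂x ∂y - ∂^2 f/∂y ∂x = (0) - (0) = 0 (equality of mixed partials for smooth f).
Similarly for dx ∧ dz and dy ∧ dz — all coefficients vanish. So d(df) = 0.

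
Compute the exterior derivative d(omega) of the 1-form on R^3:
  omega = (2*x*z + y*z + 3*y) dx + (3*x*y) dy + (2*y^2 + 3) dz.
d(omega) = (3*y - z - 3) dx ∧ dy + (-2*x - y) dx ∧ dz + (4*y) dy ∧ dz

For a 1-form omega = sum_i f_i dx_i, the exterior derivative is
  d(omega) = sum_{i < j} (∂f_j/∂x_i - ∂f_i/∂x_j) dx_i ∧ dx_j.
  coefficient of dx ∧ dy: ∂f_2/∂x - ∂f_1/∂y = ∂(3*x*y)/∂x - ∂(2*x*z + y*z + 3*y)/∂y = 3*y - z - 3
  coefficient of dx ∧ dz: ∂f_3/∂x - ∂f_1/∂z = ∂(2*y^2 + 3)/∂x - ∂(2*x*z + y*z + 3*y)/∂z = -2*x - y
  coefficient of dy ∧ dz: ∂f_3/∂y - ∂f_2/∂z = ∂(2*y^2 + 3)/∂y - ∂(3*x*y)/∂z = 4*y
Assembling: d(omega) = (3*y - z - 3) dx ∧ dy + (-2*x - y) dx ∧ dz + (4*y) dy ∧ dz.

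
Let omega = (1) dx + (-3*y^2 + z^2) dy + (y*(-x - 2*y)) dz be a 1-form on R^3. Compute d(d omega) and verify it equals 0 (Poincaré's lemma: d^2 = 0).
d(d omega) = 0

Step 1: d omega = sum_{i<j} (∂f_j/∂x_i - ∂f_i/∂x_j) dx_i ∧ dx_j:
  coeff of dx ∧ dy: 0
  coeff of dx ∧ dz: -y
  coeff of dy ∧ dz: -x - 4*y - 2*z
Step 2: Apply d again to each 2-form coefficient. The only possible 3-form in R^3 is dx ∧ dy ∧ dz, with coefficient
  ∂(coeff of dy∧dz)/∂x - ∂(coeff of dx∧dz)/∂y + ∂(coeff of dx∧dy)/∂z
  = ∂/∂x (-x - 4*y - 2*z) - ∂/∂y (-y) + ∂/∂z (0).
Each of these terms simplifies to sums of mixed partials that cancel in pairs. The result is 0 (by equality of mixed partials for smooth functions — Schwarz / Clairaut).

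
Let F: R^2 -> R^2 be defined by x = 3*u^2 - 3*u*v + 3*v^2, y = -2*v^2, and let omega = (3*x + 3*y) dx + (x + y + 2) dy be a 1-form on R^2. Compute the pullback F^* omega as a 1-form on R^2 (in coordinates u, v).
F^* omega = (54*u^3 - 81*u^2*v + 45*u*v^2 - 9*v^3) du + (-27*u^3 + 69*u^2*v - 51*u*v^2 + 14*v^3 - 8*v) dv

Using F^*(f dg) = (f ∘ F) d(g ∘ F), substitute each coordinate x_i by F_i(u, v) in f_i, and replace dx_i by d F_i = (∂F_i/∂u) du + (∂F_i/∂v) dv.
  For the x component: f_1(F) = 9*u^2 - 9*u*v + 3*v^2; d F_1 = (6*u - 3*v) du + (-3*u + 6*v) dv
  For the y component: f_2(F) = 3*u^2 - 3*u*v + v^2 + 2; d F_2 = (0) du + (-4*v) dv
Combining and collecting du, dv coefficients:
  coeff of du: 54*u^3 - 81*u^2*v + 45*u*v^2 - 9*v^3
  coeff of dv: -27*u^3 + 69*u^2*v - 51*u*v^2 + 14*v^3 - 8*v
F^* omega = (54*u^3 - 81*u^2*v + 45*u*v^2 - 9*v^3) du + (-27*u^3 + 69*u^2*v - 51*u*v^2 + 14*v^3 - 8*v) dv.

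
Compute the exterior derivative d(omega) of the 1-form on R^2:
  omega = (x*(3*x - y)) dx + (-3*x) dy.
d(omega) = (x - 3) dx ∧ dy

For a 1-form omega = sum_i f_i dx_i, the exterior derivative is
  d(omega) = sum_{i < j} (∂f_j/∂x_i - ∂f_i/∂x_j) dx_i ∧ dx_j.
  coefficient of dx ∧ dy: ∂f_2/∂x - ∂f_1/∂y = ∂(-3*x)/∂x - ∂(x*(3*x - y))/∂y = x - 3
Assembling: d(omega) = (x - 3) dx ∧ dy.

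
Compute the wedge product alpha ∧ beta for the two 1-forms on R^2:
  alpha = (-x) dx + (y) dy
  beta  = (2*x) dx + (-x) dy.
alpha ∧ beta = (x*(x - 2*y)) dx ∧ dy

Distribute the wedge, using dx_i ∧ dx_j = -dx_j ∧ dx_i and dx_i ∧ dx_i = 0. For each pair (i, j) with i < j, the coefficient of dx_i ∧ dx_j in alpha ∧ beta is (alpha_i * beta_j - alpha_j * beta_i). Collecting: alpha ∧ beta = (x*(x - 2*y)) dx ∧ dy.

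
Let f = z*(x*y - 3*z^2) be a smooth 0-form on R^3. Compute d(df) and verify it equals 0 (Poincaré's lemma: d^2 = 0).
d(df) = 0

Step 1: df = sum_i (∂f/∂x_i) dx_i = (y*z) dx + (x*z) dy + (x*y - 9*z^2) dz.
Step 2: Apply d again. Using the 1-form formula, the coefficient of dx ∧ dy in d(df) is ∂^2 f/∂x ∂y - ∂^2 f/∂y ∂x = (z) - (z) = 0 (equality of mixed partials for smooth f).
Similarly for dx ∧ dz and dy ∧ dz — all coefficients vanish. So d(df) = 0.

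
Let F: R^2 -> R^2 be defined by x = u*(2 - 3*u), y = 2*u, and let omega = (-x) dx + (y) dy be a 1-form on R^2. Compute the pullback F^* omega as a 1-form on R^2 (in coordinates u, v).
F^* omega = (18*u^2*(1 - u)) du

Using F^*(f dg) = (f ∘ F) d(g ∘ F), substitute each coordinate x_i by F_i(u, v) in f_i, and replace dx_i by d F_i = (∂F_i/∂u) du + (∂F_i/∂v) dv.
  For the x component: f_1(F) = u*(3*u - 2); d F_1 = (2 - 6*u) du + (0) dv
  For the y component: f_2(F) = 2*u; d F_2 = (2) du + (0) dv
Combining and collecting du, dv coefficients:
  coeff of du: 18*u^2*(1 - u)
  coeff of dv: 0
F^* omega = (18*u^2*(1 - u)) du.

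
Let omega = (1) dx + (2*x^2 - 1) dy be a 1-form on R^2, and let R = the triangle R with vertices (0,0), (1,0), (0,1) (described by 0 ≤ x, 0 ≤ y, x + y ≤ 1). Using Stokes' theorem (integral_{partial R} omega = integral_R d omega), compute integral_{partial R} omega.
integral_(partial R) omega = 2/3

Stokes: integral_partial_R omega = integral_R d omega with d omega = (∂Q/∂x - ∂P/∂y) dx ∧ dy.
  ∂Q/∂x = 4*x
  ∂P/∂y = 0
  integrand = ∂Q/∂x - ∂P/∂y = 4*x.
Integrating over R: integral_0^1 integral_0^{1-x} (4*x) dy dx = 2/3.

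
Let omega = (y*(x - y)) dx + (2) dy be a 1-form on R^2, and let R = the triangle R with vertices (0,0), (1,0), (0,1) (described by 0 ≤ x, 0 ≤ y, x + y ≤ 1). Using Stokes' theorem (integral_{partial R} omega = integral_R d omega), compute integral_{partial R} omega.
integral_(partial R) omega = 1/6

Stokes: integral_partial_R omega = integral_R d omega with d omega = (∂Q/∂x - ∂P/∂y) dx ∧ dy.
  ∂Q/∂x = 0
  ∂P/∂y = x - 2*y
  integrand = ∂Q/∂x - ∂P/∂y = -x + 2*y.
Integrating over R: integral_0^1 integral_0^{1-x} (-x + 2*y) dy dx = 1/6.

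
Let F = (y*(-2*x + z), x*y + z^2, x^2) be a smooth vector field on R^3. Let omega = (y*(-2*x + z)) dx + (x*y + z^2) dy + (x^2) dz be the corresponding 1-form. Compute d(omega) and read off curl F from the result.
d(omega) = (-2*z) dy ∧ dz + (-2*x + y) dz ∧ dx + (2*x + y - z) dx ∧ dy; curl F = (-2*z, -2*x + y, 2*x + y - z)

d omega = sum_{i<j} (∂f_j/∂x_i - ∂f_i/∂x_j) dx_i ∧ dx_j. Under the identification (dy ∧ dz, dz ∧ dx, dx ∧ dy) ↔ (e_x, e_y, e_z), the coefficients are exactly the components of curl F. Compute:
  ∂R/∂y - ∂Q/∂z = (0) - (2*z) = -2*z
  ∂P/∂z - ∂R/∂x = (y) - (2*x) = -2*x + y
  ∂Q/∂x - ∂P/∂y = (y) - (-2*x + z) = 2*x + y - z.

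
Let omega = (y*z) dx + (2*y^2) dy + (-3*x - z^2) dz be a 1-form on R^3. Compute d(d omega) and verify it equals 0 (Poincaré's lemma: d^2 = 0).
d(d omega) = 0

Step 1: d omega = sum_{i<j} (∂f_j/∂x_i - ∂f_i/∂x_j) dx_i ∧ dx_j:
  coeff of dx ∧ dy: -z
  coeff of dx ∧ dz: -y - 3
  coeff of dy ∧ dz: 0
Step 2: Apply d again to each 2-form coefficient. The only possible 3-form in R^3 is dx ∧ dy ∧ dz, with coefficient
  ∂(coeff of dy∧dz)/∂x - ∂(coeff of dx∧dz)/∂y + ∂(coeff of dx∧dy)/∂z
  = ∂/∂x (0) - ∂/∂y (-y - 3) + ∂/∂z (-z).
Each of these terms simplifies to sums of mixed partials that cancel in pairs. The result is 0 (by equality of mixed partials for smooth functions — Schwarz / Clairaut).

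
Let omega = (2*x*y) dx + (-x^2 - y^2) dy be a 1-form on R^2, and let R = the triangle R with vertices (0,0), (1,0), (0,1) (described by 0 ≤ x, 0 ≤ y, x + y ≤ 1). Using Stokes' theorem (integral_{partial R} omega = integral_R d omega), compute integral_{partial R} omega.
integral_(partial R) omega = -2/3

Stokes: integral_partial_R omega = integral_R d omega with d omega = (∂Q/∂x - ∂P/∂y) dx ∧ dy.
  ∂Q/∂x = -2*x
  ∂P/∂y = 2*x
  integrand = ∂Q/∂x - ∂P/∂y = -4*x.
Integrating over R: integral_0^1 integral_0^{1-x} (-4*x) dy dx = -2/3.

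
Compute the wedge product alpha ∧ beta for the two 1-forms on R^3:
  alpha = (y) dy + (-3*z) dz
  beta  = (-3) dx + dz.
alpha ∧ beta = (3*y) dx ∧ dy + (y) dy ∧ dz + (-9*z) dx ∧ dz

Distribute the wedge, using dx_i ∧ dx_j = -dx_j ∧ dx_i and dx_i ∧ dx_i = 0. For each pair (i, j) with i < j, the coefficient of dx_i ∧ dx_j in alpha ∧ beta is (alpha_i * beta_j - alpha_j * beta_i). Collecting: alpha ∧ beta = (3*y) dx ∧ dy + (y) dy ∧ dz + (-9*z) dx ∧ dz.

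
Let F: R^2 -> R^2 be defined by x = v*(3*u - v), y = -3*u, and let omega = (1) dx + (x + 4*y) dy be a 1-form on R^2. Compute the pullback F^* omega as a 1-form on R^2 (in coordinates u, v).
F^* omega = (-9*u*v + 36*u + 3*v^2 + 3*v) du + (3*u - 2*v) dv

Using F^*(f dg) = (f ∘ F) d(g ∘ F), substitute each coordinate x_i by F_i(u, v) in f_i, and replace dx_i by d F_i = (∂F_i/∂u) du + (∂F_i/∂v) dv.
  For the x component: f_1(F) = 1; d F_1 = (3*v) du + (3*u - 2*v) dv
  For the y component: f_2(F) = 3*u*v - 12*u - v^2; d F_2 = (-3) du + (0) dv
Combining and collecting du, dv coefficients:
  coeff of du: -9*u*v + 36*u + 3*v^2 + 3*v
  coeff of dv: 3*u - 2*v
F^* omega = (-9*u*v + 36*u + 3*v^2 + 3*v) du + (3*u - 2*v) dv.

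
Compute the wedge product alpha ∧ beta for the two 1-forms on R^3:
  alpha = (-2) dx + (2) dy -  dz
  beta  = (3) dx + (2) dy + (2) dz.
alpha ∧ beta = (-10) dx ∧ dy + (-1) dx ∧ dz + (6) dy ∧ dz

Distribute the wedge, using dx_i ∧ dx_j = -dx_j ∧ dx_i and dx_i ∧ dx_i = 0. For each pair (i, j) with i < j, the coefficient of dx_i ∧ dx_j in alpha ∧ beta is (alpha_i * beta_j - alpha_j * beta_i). Collecting: alpha ∧ beta = (-10) dx ∧ dy + (-1) dx ∧ dz + (6) dy ∧ dz.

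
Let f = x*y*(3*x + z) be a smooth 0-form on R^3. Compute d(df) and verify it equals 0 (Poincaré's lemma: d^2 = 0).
d(df) = 0

Step 1: df = sum_i (∂f/∂x_i) dx_i = (y*(6*x + z)) dx + (x*(3*x + z)) dy + (x*y) dz.
Step 2: Apply d again. Using the 1-form formula, the coefficient of dx ∧ dy in d(df) is ∂^2 f/∂x ∂y - ∂^2 f/∂y ∂x = (6*x + z) - (6*x + z) = 0 (equality of mixed partials for smooth f).
Similarly for dx ∧ dz and dy ∧ dz — all coefficients vanish. So d(df) = 0.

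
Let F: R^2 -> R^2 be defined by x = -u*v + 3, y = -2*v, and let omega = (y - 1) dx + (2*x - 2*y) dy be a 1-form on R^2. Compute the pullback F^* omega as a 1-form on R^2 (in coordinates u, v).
F^* omega = (v*(2*v + 1)) du + (6*u*v + u - 8*v - 12) dv

Using F^*(f dg) = (f ∘ F) d(g ∘ F), substitute each coordinate x_i by F_i(u, v) in f_i, and replace dx_i by d F_i = (∂F_i/∂u) du + (∂F_i/∂v) dv.
  For the x component: f_1(F) = -2*v - 1; d F_1 = (-v) du + (-u) dv
  For the y component: f_2(F) = -2*u*v + 4*v + 6; d F_2 = (0) du + (-2) dv
Combining and collecting du, dv coefficients:
  coeff of du: v*(2*v + 1)
  coeff of dv: 6*u*v + u - 8*v - 12
F^* omega = (v*(2*v + 1)) du + (6*u*v + u - 8*v - 12) dv.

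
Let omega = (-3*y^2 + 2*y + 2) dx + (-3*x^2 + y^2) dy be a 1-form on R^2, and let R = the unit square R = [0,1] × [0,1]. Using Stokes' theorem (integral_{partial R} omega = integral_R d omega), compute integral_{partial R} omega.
integral_(partial R) omega = -2

Stokes: integral_partial_R omega = integral_R d omega with d omega = (∂Q/∂x - ∂P/∂y) dx ∧ dy.
  ∂Q/∂x = -6*x
  ∂P/∂y = 2 - 6*y
  integrand = ∂Q/∂x - ∂P/∂y = -6*x + 6*y - 2.
Integrating over R: integral_0^1 integral_0^1 (-6*x + 6*y - 2) dx dy = -2.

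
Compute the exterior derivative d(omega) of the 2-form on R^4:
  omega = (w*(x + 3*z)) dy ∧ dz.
d(omega) = (w) dx ∧ dy ∧ dz + (x + 3*z) dy ∧ dz ∧ dw

For a 2-form omega = sum_{i<j} g_{ij} dx_i ∧ dx_j, the exterior derivative is
  d(omega) = sum_{i<j} d(g_{ij}) ∧ dx_i ∧ dx_j = sum_{i<j, k} (∂g_{ij}/∂x_k) dx_k ∧ dx_i ∧ dx_j.
Expand each term, using dx_k ∧ dx_i ∧ dx_j = sgn(permutation) dx_{(a)} ∧ dx_{(b)} ∧ dx_{(c)} with (a < b < c) sorted:
  d(w*(x + 3*z)) includes (∂/∂x)(w*(x + 3*z)) dx = (w) dx, which multiplied by dy ∧ dz gives (w) dx ∧ dy ∧ dz
  d(w*(x + 3*z)) includes (∂/∂w)(w*(x + 3*z)) dw = (x + 3*z) dw, which multiplied by dy ∧ dz gives (x + 3*z) dy ∧ dz ∧ dw
Collecting like 3-forms: d(omega) = (w) dx ∧ dy ∧ dz + (x + 3*z) dy ∧ dz ∧ dw.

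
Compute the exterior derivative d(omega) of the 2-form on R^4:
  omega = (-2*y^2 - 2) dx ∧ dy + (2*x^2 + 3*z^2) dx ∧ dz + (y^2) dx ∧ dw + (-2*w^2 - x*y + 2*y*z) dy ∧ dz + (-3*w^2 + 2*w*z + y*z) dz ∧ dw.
d(omega) = (-2*y) dx ∧ dy ∧ dw + (-y) dx ∧ dy ∧ dz + (-4*w + z) dy ∧ dz ∧ dw

For a 2-form omega = sum_{i<j} g_{ij} dx_i ∧ dx_j, the exterior derivative is
  d(omega) = sum_{i<j} d(g_{ij}) ∧ dx_i ∧ dx_j = sum_{i<j, k} (∂g_{ij}/∂x_k) dx_k ∧ dx_i ∧ dx_j.
Expand each term, using dx_k ∧ dx_i ∧ dx_j = sgn(permutation) dx_{(a)} ∧ dx_{(b)} ∧ dx_{(c)} with (a < b < c) sorted:
  d(y^2) includes (∂/∂y)(y^2) dy = (2*y) dy, which multiplied by dx ∧ dw gives (-2*y) dx ∧ dy ∧ dw
  d(-2*w^2 - x*y + 2*y*z) includes (∂/∂x)(-2*w^2 - x*y + 2*y*z) dx = (-y) dx, which multiplied by dy ∧ dz gives (-y) dx ∧ dy ∧ dz
  d(-2*w^2 - x*y + 2*y*z) includes (∂/∂w)(-2*w^2 - x*y + 2*y*z) dw = (-4*w) dw, which multiplied by dy ∧ dz gives (-4*w) dy ∧ dz ∧ dw
  d(-3*w^2 + 2*w*z + y*z) includes (∂/∂y)(-3*w^2 + 2*w*z + y*z) dy = (z) dy, which multiplied by dz ∧ dw gives (z) dy ∧ dz ∧ dw
Collecting like 3-forms: d(omega) = (-2*y) dx ∧ dy ∧ dw + (-y) dx ∧ dy ∧ dz + (-4*w + z) dy ∧ dz ∧ dw.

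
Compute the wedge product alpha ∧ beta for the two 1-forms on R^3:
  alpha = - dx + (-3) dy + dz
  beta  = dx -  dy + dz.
alpha ∧ beta = (4) dx ∧ dy + (-2) dx ∧ dz + (-2) dy ∧ dz

Distribute the wedge, using dx_i ∧ dx_j = -dx_j ∧ dx_i and dx_i ∧ dx_i = 0. For each pair (i, j) with i < j, the coefficient of dx_i ∧ dx_j in alpha ∧ beta is (alpha_i * beta_j - alpha_j * beta_i). Collecting: alpha ∧ beta = (4) dx ∧ dy + (-2) dx ∧ dz + (-2) dy ∧ dz.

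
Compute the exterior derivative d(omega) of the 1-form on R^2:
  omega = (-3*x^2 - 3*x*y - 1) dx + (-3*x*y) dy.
d(omega) = (3*x - 3*y) dx ∧ dy

For a 1-form omega = sum_i f_i dx_i, the exterior derivative is
  d(omega) = sum_{i < j} (∂f_j/∂x_i - ∂f_i/∂x_j) dx_i ∧ dx_j.
  coefficient of dx ∧ dy: ∂f_2/∂x - ∂f_1/∂y = ∂(-3*x*y)/∂x - ∂(-3*x^2 - 3*x*y - 1)/∂y = 3*x - 3*y
Assembling: d(omega) = (3*x - 3*y) dx ∧ dy.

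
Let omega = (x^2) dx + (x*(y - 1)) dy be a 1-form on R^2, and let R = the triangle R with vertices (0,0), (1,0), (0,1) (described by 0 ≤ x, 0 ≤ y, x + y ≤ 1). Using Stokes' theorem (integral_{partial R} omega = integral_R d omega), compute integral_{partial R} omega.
integral_(partial R) omega = -1/3

Stokes: integral_partial_R omega = integral_R d omega with d omega = (∂Q/∂x - ∂P/∂y) dx ∧ dy.
  ∂Q/∂x = y - 1
  ∂P/∂y = 0
  integrand = ∂Q/∂x - ∂P/∂y = y - 1.
Integrating over R: integral_0^1 integral_0^{1-x} (y - 1) dy dx = -1/3.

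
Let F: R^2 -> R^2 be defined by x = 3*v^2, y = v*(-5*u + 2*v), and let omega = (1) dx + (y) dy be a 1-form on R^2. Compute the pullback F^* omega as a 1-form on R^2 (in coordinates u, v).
F^* omega = (v^2*(25*u - 10*v)) du + (v*(25*u^2 - 30*u*v + 8*v^2 + 6)) dv

Using F^*(f dg) = (f ∘ F) d(g ∘ F), substitute each coordinate x_i by F_i(u, v) in f_i, and replace dx_i by d F_i = (∂F_i/∂u) du + (∂F_i/∂v) dv.
  For the x component: f_1(F) = 1; d F_1 = (0) du + (6*v) dv
  For the y component: f_2(F) = v*(-5*u + 2*v); d F_2 = (-5*v) du + (-5*u + 4*v) dv
Combining and collecting du, dv coefficients:
  coeff of du: v^2*(25*u - 10*v)
  coeff of dv: v*(25*u^2 - 30*u*v + 8*v^2 + 6)
F^* omega = (v^2*(25*u - 10*v)) du + (v*(25*u^2 - 30*u*v + 8*v^2 + 6)) dv.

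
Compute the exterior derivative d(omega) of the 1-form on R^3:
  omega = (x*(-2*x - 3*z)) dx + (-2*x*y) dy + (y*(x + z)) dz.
d(omega) = (-2*y) dx ∧ dy + (3*x + y) dx ∧ dz + (x + z) dy ∧ dz

For a 1-form omega = sum_i f_i dx_i, the exterior derivative is
  d(omega) = sum_{i < j} (∂f_j/∂x_i - ∂f_i/∂x_j) dx_i ∧ dx_j.
  coefficient of dx ∧ dy: ∂f_2/∂x - ∂f_1/∂y = ∂(-2*x*y)/∂x - ∂(x*(-2*x - 3*z))/∂y = -2*y
  coefficient of dx ∧ dz: ∂f_3/∂x - ∂f_1/∂z = ∂(y*(x + z))/∂x - ∂(x*(-2*x - 3*z))/∂z = 3*x + y
  coefficient of dy ∧ dz: ∂f_3/∂y - ∂f_2/∂z = ∂(y*(x + z))/∂y - ∂(-2*x*y)/∂z = x + z
Assembling: d(omega) = (-2*y) dx ∧ dy + (3*x + y) dx ∧ dz + (x + z) dy ∧ dz.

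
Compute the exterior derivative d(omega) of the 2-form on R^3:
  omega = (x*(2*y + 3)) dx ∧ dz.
d(omega) = (-2*x) dx ∧ dy ∧ dz

For a 2-form omega = sum_{i<j} g_{ij} dx_i ∧ dx_j, the exterior derivative is
  d(omega) = sum_{i<j} d(g_{ij}) ∧ dx_i ∧ dx_j = sum_{i<j, k} (∂g_{ij}/∂x_k) dx_k ∧ dx_i ∧ dx_j.
Expand each term, using dx_k ∧ dx_i ∧ dx_j = sgn(permutation) dx_{(a)} ∧ dx_{(b)} ∧ dx_{(c)} with (a < b < c) sorted:
  d(x*(2*y + 3)) includes (∂/∂y)(x*(2*y + 3)) dy = (2*x) dy, which multiplied by dx ∧ dz gives (-2*x) dx ∧ dy ∧ dz
Collecting like 3-forms: d(omega) = (-2*x) dx ∧ dy ∧ dz.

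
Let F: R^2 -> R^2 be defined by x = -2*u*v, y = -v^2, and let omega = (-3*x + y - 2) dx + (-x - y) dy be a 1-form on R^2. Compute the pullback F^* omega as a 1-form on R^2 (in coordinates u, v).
F^* omega = (2*v*(-6*u*v + v^2 + 2)) du + (-12*u^2*v - 2*u*v^2 + 4*u - 2*v^3) dv

Using F^*(f dg) = (f ∘ F) d(g ∘ F), substitute each coordinate x_i by F_i(u, v) in f_i, and replace dx_i by d F_i = (∂F_i/∂u) du + (∂F_i/∂v) dv.
  For the x component: f_1(F) = 6*u*v - v^2 - 2; d F_1 = (-2*v) du + (-2*u) dv
  For the y component: f_2(F) = v*(2*u + v); d F_2 = (0) du + (-2*v) dv
Combining and collecting du, dv coefficients:
  coeff of du: 2*v*(-6*u*v + v^2 + 2)
  coeff of dv: -12*u^2*v - 2*u*v^2 + 4*u - 2*v^3
F^* omega = (2*v*(-6*u*v + v^2 + 2)) du + (-12*u^2*v - 2*u*v^2 + 4*u - 2*v^3) dv.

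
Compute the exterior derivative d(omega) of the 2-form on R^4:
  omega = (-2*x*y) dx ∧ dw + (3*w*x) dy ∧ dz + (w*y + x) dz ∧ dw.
d(omega) = (2*x) dx ∧ dy ∧ dw + (3*w) dx ∧ dy ∧ dz + (w + 3*x) dy ∧ dz ∧ dw + (1) dx ∧ dz ∧ dw

For a 2-form omega = sum_{i<j} g_{ij} dx_i ∧ dx_j, the exterior derivative is
  d(omega) = sum_{i<j} d(g_{ij}) ∧ dx_i ∧ dx_j = sum_{i<j, k} (∂g_{ij}/∂x_k) dx_k ∧ dx_i ∧ dx_j.
Expand each term, using dx_k ∧ dx_i ∧ dx_j = sgn(permutation) dx_{(a)} ∧ dx_{(b)} ∧ dx_{(c)} with (a < b < c) sorted:
  d(-2*x*y) includes (∂/∂y)(-2*x*y) dy = (-2*x) dy, which multiplied by dx ∧ dw gives (2*x) dx ∧ dy ∧ dw
  d(3*w*x) includes (∂/∂x)(3*w*x) dx = (3*w) dx, which multiplied by dy ∧ dz gives (3*w) dx ∧ dy ∧ dz
  d(3*w*x) includes (∂/∂w)(3*w*x) dw = (3*x) dw, which multiplied by dy ∧ dz gives (3*x) dy ∧ dz ∧ dw
  d(w*y + x) includes (∂/∂x)(w*y + x) dx = (1) dx, which multiplied by dz ∧ dw gives (1) dx ∧ dz ∧ dw
  d(w*y + x) includes (∂/∂y)(w*y + x) dy = (w) dy, which multiplied by dz ∧ dw gives (w) dy ∧ dz ∧ dw
Collecting like 3-forms: d(omega) = (2*x) dx ∧ dy ∧ dw + (3*w) dx ∧ dy ∧ dz + (w + 3*x) dy ∧ dz ∧ dw + (1) dx ∧ dz ∧ dw.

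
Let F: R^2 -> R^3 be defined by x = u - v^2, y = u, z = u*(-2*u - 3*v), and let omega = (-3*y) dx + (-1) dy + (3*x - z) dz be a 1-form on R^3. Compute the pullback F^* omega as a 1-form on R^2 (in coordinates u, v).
F^* omega = (-8*u^3 - 18*u^2*v - 12*u^2 + 3*u*v^2 - 9*u*v - 3*u + 9*v^3 - 1) du + (3*u*(-2*u^2 - 3*u*v - 3*u + 3*v^2 + 2*v)) dv

Using F^*(f dg) = (f ∘ F) d(g ∘ F), substitute each coordinate x_i by F_i(u, v) in f_i, and replace dx_i by d F_i = (∂F_i/∂u) du + (∂F_i/∂v) dv.
  For the x component: f_1(F) = -3*u; d F_1 = (1) du + (-2*v) dv
  For the y component: f_2(F) = -1; d F_2 = (1) du + (0) dv
  For the z component: f_3(F) = 2*u^2 + 3*u*v + 3*u - 3*v^2; d F_3 = (-4*u - 3*v) du + (-3*u) dv
Combining and collecting du, dv coefficients:
  coeff of du: -8*u^3 - 18*u^2*v - 12*u^2 + 3*u*v^2 - 9*u*v - 3*u + 9*v^3 - 1
  coeff of dv: 3*u*(-2*u^2 - 3*u*v - 3*u + 3*v^2 + 2*v)
F^* omega = (-8*u^3 - 18*u^2*v - 12*u^2 + 3*u*v^2 - 9*u*v - 3*u + 9*v^3 - 1) du + (3*u*(-2*u^2 - 3*u*v - 3*u + 3*v^2 + 2*v)) dv.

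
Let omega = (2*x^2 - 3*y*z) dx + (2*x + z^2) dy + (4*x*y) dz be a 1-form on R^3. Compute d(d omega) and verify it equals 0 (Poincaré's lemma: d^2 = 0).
d(d omega) = 0

Step 1: d omega = sum_{i<j} (∂f_j/∂x_i - ∂f_i/∂x_j) dx_i ∧ dx_j:
  coeff of dx ∧ dy: 3*z + 2
  coeff of dx ∧ dz: 7*y
  coeff of dy ∧ dz: 4*x - 2*z
Step 2: Apply d again to each 2-form coefficient. The only possible 3-form in R^3 is dx ∧ dy ∧ dz, with coefficient
  ∂(coeff of dy∧dz)/∂x - ∂(coeff of dx∧dz)/∂y + ∂(coeff of dx∧dy)/∂z
  = ∂/∂x (4*x - 2*z) - ∂/∂y (7*y) + ∂/∂z (3*z + 2).
Each of these terms simplifies to sums of mixed partials that cancel in pairs. The result is 0 (by equality of mixed partials for smooth functions — Schwarz / Clairaut).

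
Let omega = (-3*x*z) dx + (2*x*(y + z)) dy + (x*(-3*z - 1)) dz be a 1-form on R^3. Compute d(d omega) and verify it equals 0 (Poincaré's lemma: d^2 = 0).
d(d omega) = 0

Step 1: d omega = sum_{i<j} (∂f_j/∂x_i - ∂f_i/∂x_j) dx_i ∧ dx_j:
  coeff of dx ∧ dy: 2*y + 2*z
  coeff of dx ∧ dz: 3*x - 3*z - 1
  coeff of dy ∧ dz: -2*x
Step 2: Apply d again to each 2-form coefficient. The only possible 3-form in R^3 is dx ∧ dy ∧ dz, with coefficient
  ∂(coeff of dy∧dz)/∂x - ∂(coeff of dx∧dz)/∂y + ∂(coeff of dx∧dy)/∂z
  = ∂/∂x (-2*x) - ∂/∂y (3*x - 3*z - 1) + ∂/∂z (2*y + 2*z).
Each of these terms simplifies to sums of mixed partials that cancel in pairs. The result is 0 (by equality of mixed partials for smooth functions — Schwarz / Clairaut).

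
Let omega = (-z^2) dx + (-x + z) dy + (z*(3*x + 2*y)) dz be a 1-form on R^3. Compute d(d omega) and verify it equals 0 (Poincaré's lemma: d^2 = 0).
d(d omega) = 0

Step 1: d omega = sum_{i<j} (∂f_j/∂x_i - ∂f_i/∂x_j) dx_i ∧ dx_j:
  coeff of dx ∧ dy: -1
  coeff of dx ∧ dz: 5*z
  coeff of dy ∧ dz: 2*z - 1
Step 2: Apply d again to each 2-form coefficient. The only possible 3-form in R^3 is dx ∧ dy ∧ dz, with coefficient
  ∂(coeff of dy∧dz)/∂x - ∂(coeff of dx∧dz)/∂y + ∂(coeff of dx∧dy)/∂z
  = ∂/∂x (2*z - 1) - ∂/∂y (5*z) + ∂/∂z (-1).
Each of these terms simplifies to sums of mixed partials that cancel in pairs. The result is 0 (by equality of mixed partials for smooth functions — Schwarz / Clairaut).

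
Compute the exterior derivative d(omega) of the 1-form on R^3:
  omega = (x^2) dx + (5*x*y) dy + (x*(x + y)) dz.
d(omega) = (5*y) dx ∧ dy + (2*x + y) dx ∧ dz + (x) dy ∧ dz

For a 1-form omega = sum_i f_i dx_i, the exterior derivative is
  d(omega) = sum_{i < j} (∂f_j/∂x_i - ∂f_i/∂x_j) dx_i ∧ dx_j.
  coefficient of dx ∧ dy: ∂f_2/∂x - ∂f_1/∂y = ∂(5*x*y)/∂x - ∂(x^2)/∂y = 5*y
  coefficient of dx ∧ dz: ∂f_3/∂x - ∂f_1/∂z = ∂(x*(x + y))/∂x - ∂(x^2)/∂z = 2*x + y
  coefficient of dy ∧ dz: ∂f_3/∂y - ∂f_2/∂z = ∂(x*(x + y))/∂y - ∂(5*x*y)/∂z = x
Assembling: d(omega) = (5*y) dx ∧ dy + (2*x + y) dx ∧ dz + (x) dy ∧ dz.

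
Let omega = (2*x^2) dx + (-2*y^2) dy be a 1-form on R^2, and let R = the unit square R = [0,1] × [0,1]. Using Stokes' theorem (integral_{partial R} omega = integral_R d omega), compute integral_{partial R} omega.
integral_(partial R) omega = 0

Stokes: integral_partial_R omega = integral_R d omega with d omega = (∂Q/∂x - ∂P/∂y) dx ∧ dy.
  ∂Q/∂x = 0
  ∂P/∂y = 0
  integrand = ∂Q/∂x - ∂P/∂y = 0.
Integrating over R: integral_0^1 integral_0^1 (0) dx dy = 0.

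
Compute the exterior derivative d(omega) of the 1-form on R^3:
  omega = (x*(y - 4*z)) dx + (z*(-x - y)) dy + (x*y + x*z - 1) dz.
d(omega) = (-x - z) dx ∧ dy + (4*x + y + z) dx ∧ dz + (2*x + y) dy ∧ dz

For a 1-form omega = sum_i f_i dx_i, the exterior derivative is
  d(omega) = sum_{i < j} (∂f_j/∂x_i - ∂f_i/∂x_j) dx_i ∧ dx_j.
  coefficient of dx ∧ dy: ∂f_2/∂x - ∂f_1/∂y = ∂(z*(-x - y))/∂x - ∂(x*(y - 4*z))/∂y = -x - z
  coefficient of dx ∧ dz: ∂f_3/∂x - ∂f_1/∂z = ∂(x*y + x*z - 1)/∂x - ∂(x*(y - 4*z))/∂z = 4*x + y + z
  coefficient of dy ∧ dz: ∂f_3/∂y - ∂f_2/∂z = ∂(x*y + x*z - 1)/∂y - ∂(z*(-x - y))/∂z = 2*x + y
Assembling: d(omega) = (-x - z) dx ∧ dy + (4*x + y + z) dx ∧ dz + (2*x + y) dy ∧ dz.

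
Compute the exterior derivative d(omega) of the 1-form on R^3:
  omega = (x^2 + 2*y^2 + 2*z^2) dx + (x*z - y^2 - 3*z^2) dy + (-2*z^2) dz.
d(omega) = (-4*y + z) dx ∧ dy + (-4*z) dx ∧ dz + (-x + 6*z) dy ∧ dz

For a 1-form omega = sum_i f_i dx_i, the exterior derivative is
  d(omega) = sum_{i < j} (∂f_j/∂x_i - ∂f_i/∂x_j) dx_i ∧ dx_j.
  coefficient of dx ∧ dy: ∂f_2/∂x - ∂f_1/∂y = ∂(x*z - y^2 - 3*z^2)/∂x - ∂(x^2 + 2*y^2 + 2*z^2)/∂y = -4*y + z
  coefficient of dx ∧ dz: ∂f_3/∂x - ∂f_1/∂z = ∂(-2*z^2)/∂x - ∂(x^2 + 2*y^2 + 2*z^2)/∂z = -4*z
  coefficient of dy ∧ dz: ∂f_3/∂y - ∂f_2/∂z = ∂(-2*z^2)/∂y - ∂(x*z - y^2 - 3*z^2)/∂z = -x + 6*z
Assembling: d(omega) = (-4*y + z) dx ∧ dy + (-4*z) dx ∧ dz + (-x + 6*z) dy ∧ dz.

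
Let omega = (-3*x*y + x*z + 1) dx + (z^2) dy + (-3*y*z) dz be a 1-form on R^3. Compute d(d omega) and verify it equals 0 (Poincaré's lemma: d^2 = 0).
d(d omega) = 0

Step 1: d omega = sum_{i<j} (∂f_j/∂x_i - ∂f_i/∂x_j) dx_i ∧ dx_j:
  coeff of dx ∧ dy: 3*x
  coeff of dx ∧ dz: -x
  coeff of dy ∧ dz: -5*z
Step 2: Apply d again to each 2-form coefficient. The only possible 3-form in R^3 is dx ∧ dy ∧ dz, with coefficient
  ∂(coeff of dy∧dz)/∂x - ∂(coeff of dx∧dz)/∂y + ∂(coeff of dx∧dy)/∂z
  = ∂/∂x (-5*z) - ∂/∂y (-x) + ∂/∂z (3*x).
Each of these terms simplifies to sums of mixed partials that cancel in pairs. The result is 0 (by equality of mixed partials for smooth functions — Schwarz / Clairaut).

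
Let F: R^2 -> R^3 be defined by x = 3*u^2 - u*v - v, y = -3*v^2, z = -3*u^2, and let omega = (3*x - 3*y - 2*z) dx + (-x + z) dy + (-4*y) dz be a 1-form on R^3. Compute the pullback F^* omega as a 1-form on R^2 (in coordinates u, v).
F^* omega = (90*u^3 - 33*u^2*v - 15*u*v^2 - 18*u*v - 9*v^3 + 3*v^2) du + (-15*u^3 + 39*u^2*v - 15*u^2 - 15*u*v^2 + 6*u*v - 15*v^2 + 3*v) dv

Using F^*(f dg) = (f ∘ F) d(g ∘ F), substitute each coordinate x_i by F_i(u, v) in f_i, and replace dx_i by d F_i = (∂F_i/∂u) du + (∂F_i/∂v) dv.
  For the x component: f_1(F) = 15*u^2 - 3*u*v + 9*v^2 - 3*v; d F_1 = (6*u - v) du + (-u - 1) dv
  For the y component: f_2(F) = -6*u^2 + u*v + v; d F_2 = (0) du + (-6*v) dv
  For the z component: f_3(F) = 12*v^2; d F_3 = (-6*u) du + (0) dv
Combining and collecting du, dv coefficients:
  coeff of du: 90*u^3 - 33*u^2*v - 15*u*v^2 - 18*u*v - 9*v^3 + 3*v^2
  coeff of dv: -15*u^3 + 39*u^2*v - 15*u^2 - 15*u*v^2 + 6*u*v - 15*v^2 + 3*v
F^* omega = (90*u^3 - 33*u^2*v - 15*u*v^2 - 18*u*v - 9*v^3 + 3*v^2) du + (-15*u^3 + 39*u^2*v - 15*u^2 - 15*u*v^2 + 6*u*v - 15*v^2 + 3*v) dv.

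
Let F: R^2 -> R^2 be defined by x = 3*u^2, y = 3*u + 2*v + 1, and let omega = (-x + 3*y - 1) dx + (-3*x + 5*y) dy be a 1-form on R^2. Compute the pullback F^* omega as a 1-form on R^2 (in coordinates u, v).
F^* omega = (-18*u^3 + 27*u^2 + 36*u*v + 57*u + 30*v + 15) du + (-18*u^2 + 30*u + 20*v + 10) dv

Using F^*(f dg) = (f ∘ F) d(g ∘ F), substitute each coordinate x_i by F_i(u, v) in f_i, and replace dx_i by d F_i = (∂F_i/∂u) du + (∂F_i/∂v) dv.
  For the x component: f_1(F) = -3*u^2 + 9*u + 6*v + 2; d F_1 = (6*u) du + (0) dv
  For the y component: f_2(F) = -9*u^2 + 15*u + 10*v + 5; d F_2 = (3) du + (2) dv
Combining and collecting du, dv coefficients:
  coeff of du: -18*u^3 + 27*u^2 + 36*u*v + 57*u + 30*v + 15
  coeff of dv: -18*u^2 + 30*u + 20*v + 10
F^* omega = (-18*u^3 + 27*u^2 + 36*u*v + 57*u + 30*v + 15) du + (-18*u^2 + 30*u + 20*v + 10) dv.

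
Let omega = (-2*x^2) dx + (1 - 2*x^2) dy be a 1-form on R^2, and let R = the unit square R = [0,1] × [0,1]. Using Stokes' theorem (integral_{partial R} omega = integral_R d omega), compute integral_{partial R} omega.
integral_(partial R) omega = -2

Stokes: integral_partial_R omega = integral_R d omega with d omega = (∂Q/∂x - ∂P/∂y) dx ∧ dy.
  ∂Q/∂x = -4*x
  ∂P/∂y = 0
  integrand = ∂Q/∂x - ∂P/∂y = -4*x.
Integrating over R: integral_0^1 integral_0^1 (-4*x) dx dy = -2.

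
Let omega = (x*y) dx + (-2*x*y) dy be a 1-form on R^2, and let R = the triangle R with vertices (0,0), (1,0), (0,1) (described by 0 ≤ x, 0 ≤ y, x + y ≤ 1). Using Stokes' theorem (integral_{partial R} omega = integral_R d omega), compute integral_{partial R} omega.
integral_(partial R) omega = -1/2

Stokes: integral_partial_R omega = integral_R d omega with d omega = (∂Q/∂x - ∂P/∂y) dx ∧ dy.
  ∂Q/∂x = -2*y
  ∂P/∂y = x
  integrand = ∂Q/∂x - ∂P/∂y = -x - 2*y.
Integrating over R: integral_0^1 integral_0^{1-x} (-x - 2*y) dy dx = -1/2.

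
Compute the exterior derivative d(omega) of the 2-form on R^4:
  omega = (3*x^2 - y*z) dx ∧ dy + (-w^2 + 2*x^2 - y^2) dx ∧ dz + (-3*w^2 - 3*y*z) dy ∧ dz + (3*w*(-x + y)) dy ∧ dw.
d(omega) = (y) dx ∧ dy ∧ dz + (-2*w) dx ∧ dz ∧ dw + (-6*w) dy ∧ dz ∧ dw + (-3*w) dx ∧ dy ∧ dw

For a 2-form omega = sum_{i<j} g_{ij} dx_i ∧ dx_j, the exterior derivative is
  d(omega) = sum_{i<j} d(g_{ij}) ∧ dx_i ∧ dx_j = sum_{i<j, k} (∂g_{ij}/∂x_k) dx_k ∧ dx_i ∧ dx_j.
Expand each term, using dx_k ∧ dx_i ∧ dx_j = sgn(permutation) dx_{(a)} ∧ dx_{(b)} ∧ dx_{(c)} with (a < b < c) sorted:
  d(3*x^2 - y*z) includes (∂/∂z)(3*x^2 - y*z) dz = (-y) dz, which multiplied by dx ∧ dy gives (-y) dx ∧ dy ∧ dz
  d(-w^2 + 2*x^2 - y^2) includes (∂/∂y)(-w^2 + 2*x^2 - y^2) dy = (-2*y) dy, which multiplied by dx ∧ dz gives (2*y) dx ∧ dy ∧ dz
  d(-w^2 + 2*x^2 - y^2) includes (∂/∂w)(-w^2 + 2*x^2 - y^2) dw = (-2*w) dw, which multiplied by dx ∧ dz gives (-2*w) dx ∧ dz ∧ dw
  d(-3*w^2 - 3*y*z) includes (∂/∂w)(-3*w^2 - 3*y*z) dw = (-6*w) dw, which multiplied by dy ∧ dz gives (-6*w) dy ∧ dz ∧ dw
  d(3*w*(-x + y)) includes (∂/∂x)(3*w*(-x + y)) dx = (-3*w) dx, which multiplied by dy ∧ dw gives (-3*w) dx ∧ dy ∧ dw
Collecting like 3-forms: d(omega) = (y) dx ∧ dy ∧ dz + (-2*w) dx ∧ dz ∧ dw + (-6*w) dy ∧ dz ∧ dw + (-3*w) dx ∧ dy ∧ dw.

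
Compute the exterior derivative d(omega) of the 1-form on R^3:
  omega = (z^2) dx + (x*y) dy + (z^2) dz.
d(omega) = (y) dx ∧ dy + (-2*z) dx ∧ dz

For a 1-form omega = sum_i f_i dx_i, the exterior derivative is
  d(omega) = sum_{i < j} (∂f_j/∂x_i - ∂f_i/∂x_j) dx_i ∧ dx_j.
  coefficient of dx ∧ dy: ∂f_2/∂x - ∂f_1/∂y = ∂(x*y)/∂x - ∂(z^2)/∂y = y
  coefficient of dx ∧ dz: ∂f_3/∂x - ∂f_1/∂z = ∂(z^2)/∂x - ∂(z^2)/∂z = -2*z
Assembling: d(omega) = (y) dx ∧ dy + (-2*z) dx ∧ dz.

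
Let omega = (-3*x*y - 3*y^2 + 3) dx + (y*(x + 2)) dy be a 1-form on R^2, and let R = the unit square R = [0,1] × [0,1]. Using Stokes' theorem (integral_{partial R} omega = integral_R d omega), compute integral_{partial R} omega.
integral_(partial R) omega = 5

Stokes: integral_partial_R omega = integral_R d omega with d omega = (∂Q/∂x - ∂P/∂y) dx ∧ dy.
  ∂Q/∂x = y
  ∂P/∂y = -3*x - 6*y
  integrand = ∂Q/∂x - ∂P/∂y = 3*x + 7*y.
Integrating over R: integral_0^1 integral_0^1 (3*x + 7*y) dx dy = 5.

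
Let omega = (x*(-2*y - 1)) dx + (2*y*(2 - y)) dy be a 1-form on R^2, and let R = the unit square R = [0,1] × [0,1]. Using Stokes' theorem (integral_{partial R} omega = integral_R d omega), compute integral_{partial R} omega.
integral_(partial R) omega = 1

Stokes: integral_partial_R omega = integral_R d omega with d omega = (∂Q/∂x - ∂P/∂y) dx ∧ dy.
  ∂Q/∂x = 0
  ∂P/∂y = -2*x
  integrand = ∂Q/∂x - ∂P/∂y = 2*x.
Integrating over R: integral_0^1 integral_0^1 (2*x) dx dy = 1.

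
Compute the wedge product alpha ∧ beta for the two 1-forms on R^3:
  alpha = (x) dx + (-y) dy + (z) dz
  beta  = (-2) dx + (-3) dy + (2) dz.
alpha ∧ beta = (-3*x - 2*y) dx ∧ dy + (2*x + 2*z) dx ∧ dz + (-2*y + 3*z) dy ∧ dz

Distribute the wedge, using dx_i ∧ dx_j = -dx_j ∧ dx_i and dx_i ∧ dx_i = 0. For each pair (i, j) with i < j, the coefficient of dx_i ∧ dx_j in alpha ∧ beta is (alpha_i * beta_j - alpha_j * beta_i). Collecting: alpha ∧ beta = (-3*x - 2*y) dx ∧ dy + (2*x + 2*z) dx ∧ dz + (-2*y + 3*z) dy ∧ dz.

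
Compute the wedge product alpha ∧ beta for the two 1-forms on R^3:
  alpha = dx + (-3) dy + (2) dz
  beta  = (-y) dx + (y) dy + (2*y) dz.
alpha ∧ beta = (-2*y) dx ∧ dy + (4*y) dx ∧ dz + (-8*y) dy ∧ dz

Distribute the wedge, using dx_i ∧ dx_j = -dx_j ∧ dx_i and dx_i ∧ dx_i = 0. For each pair (i, j) with i < j, the coefficient of dx_i ∧ dx_j in alpha ∧ beta is (alpha_i * beta_j - alpha_j * beta_i). Collecting: alpha ∧ beta = (-2*y) dx ∧ dy + (4*y) dx ∧ dz + (-8*y) dy ∧ dz.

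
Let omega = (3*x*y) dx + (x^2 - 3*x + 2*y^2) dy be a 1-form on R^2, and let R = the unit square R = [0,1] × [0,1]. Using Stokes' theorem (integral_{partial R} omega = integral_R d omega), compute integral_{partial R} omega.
integral_(partial R) omega = -7/2

Stokes: integral_partial_R omega = integral_R d omega with d omega = (∂Q/∂x - ∂P/∂y) dx ∧ dy.
  ∂Q/∂x = 2*x - 3
  ∂P/∂y = 3*x
  integrand = ∂Q/∂x - ∂P/∂y = -x - 3.
Integrating over R: integral_0^1 integral_0^1 (-x - 3) dx dy = -7/2.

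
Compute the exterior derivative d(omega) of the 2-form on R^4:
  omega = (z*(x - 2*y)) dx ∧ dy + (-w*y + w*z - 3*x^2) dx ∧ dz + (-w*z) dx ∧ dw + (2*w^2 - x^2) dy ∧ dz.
d(omega) = (w - x - 2*y) dx ∧ dy ∧ dz + (w - y + z) dx ∧ dz ∧ dw + (4*w) dy ∧ dz ∧ dw

For a 2-form omega = sum_{i<j} g_{ij} dx_i ∧ dx_j, the exterior derivative is
  d(omega) = sum_{i<j} d(g_{ij}) ∧ dx_i ∧ dx_j = sum_{i<j, k} (∂g_{ij}/∂x_k) dx_k ∧ dx_i ∧ dx_j.
Expand each term, using dx_k ∧ dx_i ∧ dx_j = sgn(permutation) dx_{(a)} ∧ dx_{(b)} ∧ dx_{(c)} with (a < b < c) sorted:
  d(z*(x - 2*y)) includes (∂/∂z)(z*(x - 2*y)) dz = (x - 2*y) dz, which multiplied by dx ∧ dy gives (x - 2*y) dx ∧ dy ∧ dz
  d(-w*y + w*z - 3*x^2) includes (∂/∂y)(-w*y + w*z - 3*x^2) dy = (-w) dy, which multiplied by dx ∧ dz gives (w) dx ∧ dy ∧ dz
  d(-w*y + w*z - 3*x^2) includes (∂/∂w)(-w*y + w*z - 3*x^2) dw = (-y + z) dw, which multiplied by dx ∧ dz gives (-y + z) dx ∧ dz ∧ dw
  d(-w*z) includes (∂/∂z)(-w*z) dz = (-w) dz, which multiplied by dx ∧ dw gives (w) dx ∧ dz ∧ dw
  d(2*w^2 - x^2) includes (∂/∂x)(2*w^2 - x^2) dx = (-2*x) dx, which multiplied by dy ∧ dz gives (-2*x) dx ∧ dy ∧ dz
  d(2*w^2 - x^2) includes (∂/∂w)(2*w^2 - x^2) dw = (4*w) dw, which multiplied by dy ∧ dz gives (4*w) dy ∧ dz ∧ dw
Collecting like 3-forms: d(omega) = (w - x - 2*y) dx ∧ dy ∧ dz + (w - y + z) dx ∧ dz ∧ dw + (4*w) dy ∧ dz ∧ dw.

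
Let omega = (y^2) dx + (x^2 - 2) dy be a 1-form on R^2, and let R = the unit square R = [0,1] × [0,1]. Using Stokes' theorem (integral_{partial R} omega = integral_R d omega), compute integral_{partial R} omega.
integral_(partial R) omega = 0

Stokes: integral_partial_R omega = integral_R d omega with d omega = (∂Q/∂x - ∂P/∂y) dx ∧ dy.
  ∂Q/∂x = 2*x
  ∂P/∂y = 2*y
  integrand = ∂Q/∂x - ∂P/∂y = 2*x - 2*y.
Integrating over R: integral_0^1 integral_0^1 (2*x - 2*y) dx dy = 0.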